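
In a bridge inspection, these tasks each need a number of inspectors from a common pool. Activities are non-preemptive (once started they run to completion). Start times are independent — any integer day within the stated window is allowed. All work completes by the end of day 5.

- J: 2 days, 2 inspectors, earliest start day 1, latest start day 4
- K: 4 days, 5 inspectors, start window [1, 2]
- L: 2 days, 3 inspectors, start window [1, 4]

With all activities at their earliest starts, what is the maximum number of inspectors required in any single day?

10

Early-start schedule: J@1, K@1, L@1.
Load per day: day 1: 10, day 2: 10, day 3: 5, day 4: 5, day 5: 0.
Peak is 10.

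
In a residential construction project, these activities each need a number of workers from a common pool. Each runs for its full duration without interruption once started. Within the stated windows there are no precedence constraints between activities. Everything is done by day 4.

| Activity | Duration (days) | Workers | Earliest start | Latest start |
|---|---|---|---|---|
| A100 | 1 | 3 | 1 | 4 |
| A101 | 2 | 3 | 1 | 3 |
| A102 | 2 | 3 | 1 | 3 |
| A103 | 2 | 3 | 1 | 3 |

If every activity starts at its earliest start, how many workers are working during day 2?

At early start, day 2 has: A101, A102, A103.
Demand: 3 + 3 + 3 = 9.

9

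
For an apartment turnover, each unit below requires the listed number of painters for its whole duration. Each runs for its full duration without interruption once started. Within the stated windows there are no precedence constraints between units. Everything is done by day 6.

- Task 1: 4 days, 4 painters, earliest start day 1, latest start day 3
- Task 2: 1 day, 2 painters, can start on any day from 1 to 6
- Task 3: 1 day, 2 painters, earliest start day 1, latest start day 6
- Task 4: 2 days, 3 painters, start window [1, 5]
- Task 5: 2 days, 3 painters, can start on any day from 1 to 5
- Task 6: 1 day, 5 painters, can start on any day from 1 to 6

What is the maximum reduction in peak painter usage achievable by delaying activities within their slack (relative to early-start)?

12

Early-start peak: d1:19  d2:10  d3:4  d4:4  d5:0  d6:0 ⇒ 19.
Leveled (Task 1@1, Task 2@1, Task 3@5, Task 4@2, Task 5@4, Task 6@6): d1:6  d2:7  d3:7  d4:7  d5:5  d6:5 ⇒ 7.
Reduction 19 − 7 = 12.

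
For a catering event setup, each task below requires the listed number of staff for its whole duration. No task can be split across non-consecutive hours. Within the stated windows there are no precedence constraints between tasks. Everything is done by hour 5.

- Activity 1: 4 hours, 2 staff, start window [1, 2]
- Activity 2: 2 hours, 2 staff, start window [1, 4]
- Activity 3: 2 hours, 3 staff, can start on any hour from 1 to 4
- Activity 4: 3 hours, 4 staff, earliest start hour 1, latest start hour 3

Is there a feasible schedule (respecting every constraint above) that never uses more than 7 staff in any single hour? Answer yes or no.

yes

Schedule Activity 1@1, Activity 2@1, Activity 3@1, Activity 4@3: h1:7  h2:7  h3:6  h4:6  h5:4 — peak 7 ≤ 7.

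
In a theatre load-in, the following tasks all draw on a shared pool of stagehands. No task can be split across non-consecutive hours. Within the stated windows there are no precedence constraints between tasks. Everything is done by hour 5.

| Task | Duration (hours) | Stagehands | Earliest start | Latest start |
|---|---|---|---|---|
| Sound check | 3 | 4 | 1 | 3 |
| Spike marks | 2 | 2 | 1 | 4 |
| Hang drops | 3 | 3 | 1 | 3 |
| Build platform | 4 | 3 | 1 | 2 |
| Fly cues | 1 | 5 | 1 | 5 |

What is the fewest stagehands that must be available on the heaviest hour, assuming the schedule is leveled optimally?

Early-start (Sound check@1, Spike marks@1, Hang drops@1, Build platform@1, Fly cues@1) gives peak 17: h1:17  h2:12  h3:10  h4:3  h5:0.
Shift Hang drops→3, Fly cues→5.
Schedule Sound check@1, Spike marks@1, Hang drops@3, Build platform@1, Fly cues@5: h1:9  h2:9  h3:10  h4:6  h5:8 — peak 10.

10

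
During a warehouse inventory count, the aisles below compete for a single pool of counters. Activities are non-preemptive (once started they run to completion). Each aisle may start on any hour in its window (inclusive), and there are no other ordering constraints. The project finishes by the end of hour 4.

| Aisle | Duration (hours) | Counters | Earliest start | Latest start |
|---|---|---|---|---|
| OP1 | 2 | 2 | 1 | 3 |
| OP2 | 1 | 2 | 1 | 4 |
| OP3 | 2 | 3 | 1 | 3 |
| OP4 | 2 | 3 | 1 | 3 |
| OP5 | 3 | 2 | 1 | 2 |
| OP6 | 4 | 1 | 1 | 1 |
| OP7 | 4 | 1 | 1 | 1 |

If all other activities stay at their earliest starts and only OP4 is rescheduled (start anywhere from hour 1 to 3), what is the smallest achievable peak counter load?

OP4@1: h1:14  h2:12  h3:4  h4:2 → peak 14
OP4@2: h1:11  h2:12  h3:7  h4:2 → peak 12
OP4@3: h1:11  h2:9  h3:7  h4:5 → peak 11
Best is OP4@3, peak 11.

11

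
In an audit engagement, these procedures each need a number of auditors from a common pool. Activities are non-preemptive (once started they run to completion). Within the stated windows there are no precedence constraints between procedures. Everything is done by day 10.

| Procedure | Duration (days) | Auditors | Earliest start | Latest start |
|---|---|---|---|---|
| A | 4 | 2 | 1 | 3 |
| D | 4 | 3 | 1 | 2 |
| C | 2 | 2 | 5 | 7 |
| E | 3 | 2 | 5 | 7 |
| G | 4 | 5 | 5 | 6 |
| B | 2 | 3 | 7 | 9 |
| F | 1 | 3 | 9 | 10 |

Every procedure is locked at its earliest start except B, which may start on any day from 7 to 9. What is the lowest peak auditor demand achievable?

B@7: d1:5  d2:5  d3:5  d4:5  d5:9  d6:9  d7:10  d8:8  d9:3  d10:0 → peak 10
B@8: d1:5  d2:5  d3:5  d4:5  d5:9  d6:9  d7:7  d8:8  d9:6  d10:0 → peak 9
B@9: d1:5  d2:5  d3:5  d4:5  d5:9  d6:9  d7:7  d8:5  d9:6  d10:3 → peak 9
Best is B@8, peak 9.

9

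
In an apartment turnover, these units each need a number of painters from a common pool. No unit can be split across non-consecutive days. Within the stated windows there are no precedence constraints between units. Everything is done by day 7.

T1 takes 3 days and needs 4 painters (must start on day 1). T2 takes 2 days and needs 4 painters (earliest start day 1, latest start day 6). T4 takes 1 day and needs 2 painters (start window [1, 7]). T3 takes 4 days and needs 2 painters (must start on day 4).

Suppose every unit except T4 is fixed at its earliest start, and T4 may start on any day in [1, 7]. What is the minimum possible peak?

8

T4@1: d1:10  d2:8  d3:4  d4:2  d5:2  d6:2  d7:2 → peak 10
T4@2: d1:8  d2:10  d3:4  d4:2  d5:2  d6:2  d7:2 → peak 10
T4@3: d1:8  d2:8  d3:6  d4:2  d5:2  d6:2  d7:2 → peak 8
T4@4: d1:8  d2:8  d3:4  d4:4  d5:2  d6:2  d7:2 → peak 8
T4@5: d1:8  d2:8  d3:4  d4:2  d5:4  d6:2  d7:2 → peak 8
T4@6: d1:8  d2:8  d3:4  d4:2  d5:2  d6:4  d7:2 → peak 8
T4@7: d1:8  d2:8  d3:4  d4:2  d5:2  d6:2  d7:4 → peak 8
Best is T4@3, peak 8.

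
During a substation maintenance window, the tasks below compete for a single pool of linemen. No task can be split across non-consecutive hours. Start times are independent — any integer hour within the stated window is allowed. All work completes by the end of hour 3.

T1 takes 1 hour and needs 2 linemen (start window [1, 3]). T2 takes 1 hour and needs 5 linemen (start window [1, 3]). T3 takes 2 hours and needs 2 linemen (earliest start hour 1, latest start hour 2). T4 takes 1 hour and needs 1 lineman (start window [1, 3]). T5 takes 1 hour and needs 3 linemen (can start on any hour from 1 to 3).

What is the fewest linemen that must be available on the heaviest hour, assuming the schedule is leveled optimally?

5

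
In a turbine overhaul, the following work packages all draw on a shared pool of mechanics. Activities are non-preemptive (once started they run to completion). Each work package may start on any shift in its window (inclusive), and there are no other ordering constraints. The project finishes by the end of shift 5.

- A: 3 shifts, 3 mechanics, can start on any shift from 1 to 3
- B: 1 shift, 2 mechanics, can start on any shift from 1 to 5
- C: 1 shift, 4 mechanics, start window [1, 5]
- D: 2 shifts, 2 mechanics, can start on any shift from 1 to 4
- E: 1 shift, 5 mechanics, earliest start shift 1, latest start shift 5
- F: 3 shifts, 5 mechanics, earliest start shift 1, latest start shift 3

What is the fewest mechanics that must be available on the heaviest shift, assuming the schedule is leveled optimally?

8

Early-start (A@1, B@1, C@1, D@1, E@1, F@1) gives peak 21: s1:21  s2:10  s3:8  s4:0  s5:0.
Shift B→4, C→4, D→4, E→5.
Schedule A@1, B@4, C@4, D@4, E@5, F@1: s1:8  s2:8  s3:8  s4:8  s5:7 — peak 8.
Total mechanic-shifts = 39 over 5 shifts ⇒ peak ≥ ⌈39/5⌉ = 8, so 8 is optimal.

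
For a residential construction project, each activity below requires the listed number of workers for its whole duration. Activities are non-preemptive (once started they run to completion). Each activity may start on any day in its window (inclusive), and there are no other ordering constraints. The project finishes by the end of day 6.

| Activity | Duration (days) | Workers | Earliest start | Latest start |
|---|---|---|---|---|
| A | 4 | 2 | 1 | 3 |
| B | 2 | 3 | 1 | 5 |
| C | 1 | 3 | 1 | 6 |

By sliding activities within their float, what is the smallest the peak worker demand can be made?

5

Early-start (A@1, B@1, C@1) gives peak 8: d1:8  d2:5  d3:2  d4:2  d5:0  d6:0.
Shift C→3.
Schedule A@1, B@1, C@3: d1:5  d2:5  d3:5  d4:2  d5:0  d6:0 — peak 5.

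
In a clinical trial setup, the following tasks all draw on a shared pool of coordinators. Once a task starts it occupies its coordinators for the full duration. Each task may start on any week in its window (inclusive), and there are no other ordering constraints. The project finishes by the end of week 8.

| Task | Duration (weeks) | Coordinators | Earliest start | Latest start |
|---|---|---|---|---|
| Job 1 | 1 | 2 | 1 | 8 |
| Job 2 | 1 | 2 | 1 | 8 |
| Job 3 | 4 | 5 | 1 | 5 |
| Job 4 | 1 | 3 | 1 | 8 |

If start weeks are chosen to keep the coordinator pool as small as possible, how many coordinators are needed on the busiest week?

5

Early-start (Job 1@1, Job 2@1, Job 3@1, Job 4@1) gives peak 12: w1:12  w2:5  w3:5  w4:5  w5:0  w6:0  w7:0  w8:0.
Shift Job 3→2, Job 4→6.
Schedule Job 1@1, Job 2@1, Job 3@2, Job 4@6: w1:4  w2:5  w3:5  w4:5  w5:5  w6:3  w7:0  w8:0 — peak 5.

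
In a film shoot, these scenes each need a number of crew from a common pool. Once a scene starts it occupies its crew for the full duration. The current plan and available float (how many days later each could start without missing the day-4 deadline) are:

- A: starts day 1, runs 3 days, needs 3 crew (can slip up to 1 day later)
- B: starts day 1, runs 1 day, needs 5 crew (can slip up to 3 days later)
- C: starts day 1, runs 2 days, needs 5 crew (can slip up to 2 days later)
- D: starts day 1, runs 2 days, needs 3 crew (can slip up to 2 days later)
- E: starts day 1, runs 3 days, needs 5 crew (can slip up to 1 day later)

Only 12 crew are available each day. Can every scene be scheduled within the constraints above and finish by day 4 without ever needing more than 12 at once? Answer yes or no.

no

The minimum achievable peak is 13; 12 < 13, so no feasible schedule stays within the cap.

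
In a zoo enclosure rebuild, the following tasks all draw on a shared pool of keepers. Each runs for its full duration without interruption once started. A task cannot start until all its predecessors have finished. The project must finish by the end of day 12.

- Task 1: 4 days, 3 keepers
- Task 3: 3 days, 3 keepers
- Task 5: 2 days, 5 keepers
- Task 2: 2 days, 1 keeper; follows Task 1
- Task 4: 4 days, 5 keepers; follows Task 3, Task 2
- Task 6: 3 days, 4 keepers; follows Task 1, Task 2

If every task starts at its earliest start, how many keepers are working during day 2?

11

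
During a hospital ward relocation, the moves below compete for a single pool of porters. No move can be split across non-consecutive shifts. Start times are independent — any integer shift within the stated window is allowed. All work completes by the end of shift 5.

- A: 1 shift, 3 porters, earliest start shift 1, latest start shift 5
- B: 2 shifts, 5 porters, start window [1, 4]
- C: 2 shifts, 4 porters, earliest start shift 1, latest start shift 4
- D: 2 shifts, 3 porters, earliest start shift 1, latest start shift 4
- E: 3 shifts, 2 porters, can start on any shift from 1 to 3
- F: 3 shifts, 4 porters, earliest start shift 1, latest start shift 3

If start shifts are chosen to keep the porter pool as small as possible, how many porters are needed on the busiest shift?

Early-start (A@1, B@1, C@1, D@1, E@1, F@1) gives peak 21: s1:21  s2:18  s3:6  s4:0  s5:0.
Shift B→4, D→2, F→3.
Schedule A@1, B@4, C@1, D@2, E@1, F@3: s1:9  s2:9  s3:9  s4:9  s5:9 — peak 9.
Total porter-shifts = 45 over 5 shifts ⇒ peak ≥ ⌈45/5⌉ = 9, so 9 is optimal.

9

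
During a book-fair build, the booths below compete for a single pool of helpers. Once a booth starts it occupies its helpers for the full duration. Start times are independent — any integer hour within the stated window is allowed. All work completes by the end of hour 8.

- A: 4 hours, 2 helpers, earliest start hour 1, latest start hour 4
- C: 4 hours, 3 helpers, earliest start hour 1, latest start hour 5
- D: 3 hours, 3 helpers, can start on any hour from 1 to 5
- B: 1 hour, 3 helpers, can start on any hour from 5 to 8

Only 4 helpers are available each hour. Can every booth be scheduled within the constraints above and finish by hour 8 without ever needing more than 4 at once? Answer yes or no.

no

The minimum achievable peak is 5; 4 < 5, so no feasible schedule stays within the cap.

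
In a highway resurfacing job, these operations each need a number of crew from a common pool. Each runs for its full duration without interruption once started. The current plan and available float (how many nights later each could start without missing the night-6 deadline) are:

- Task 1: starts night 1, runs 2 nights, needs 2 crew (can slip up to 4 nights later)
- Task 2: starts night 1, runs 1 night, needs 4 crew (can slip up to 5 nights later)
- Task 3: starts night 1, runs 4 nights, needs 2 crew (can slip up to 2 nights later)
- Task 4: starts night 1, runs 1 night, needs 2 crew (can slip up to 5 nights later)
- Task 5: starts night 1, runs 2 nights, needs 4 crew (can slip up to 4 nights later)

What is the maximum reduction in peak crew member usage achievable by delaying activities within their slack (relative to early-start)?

Early-start peak: n1:14  n2:8  n3:2  n4:2  n5:0  n6:0 ⇒ 14.
Leveled (Task 1@1, Task 2@1, Task 3@2, Task 4@2, Task 5@3): n1:6  n2:6  n3:6  n4:6  n5:2  n6:0 ⇒ 6.
Reduction 14 − 6 = 8.

8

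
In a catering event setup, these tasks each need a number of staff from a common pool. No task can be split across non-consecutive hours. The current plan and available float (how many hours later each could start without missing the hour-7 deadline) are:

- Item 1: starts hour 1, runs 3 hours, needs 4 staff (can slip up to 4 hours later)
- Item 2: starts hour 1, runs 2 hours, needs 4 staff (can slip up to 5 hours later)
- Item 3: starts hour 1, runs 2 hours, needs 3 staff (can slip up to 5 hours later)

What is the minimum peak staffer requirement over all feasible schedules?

4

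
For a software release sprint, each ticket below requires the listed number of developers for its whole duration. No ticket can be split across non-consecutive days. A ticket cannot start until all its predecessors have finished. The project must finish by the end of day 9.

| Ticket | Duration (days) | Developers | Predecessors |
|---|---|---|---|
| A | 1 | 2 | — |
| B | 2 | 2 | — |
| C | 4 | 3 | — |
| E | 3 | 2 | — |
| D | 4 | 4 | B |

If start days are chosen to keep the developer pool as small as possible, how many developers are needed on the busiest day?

Early-start (A@1, B@1, C@1, E@1, D@3) gives peak 9: d1:9  d2:7  d3:9  d4:7  d5:4  d6:4  d7:0  d8:0  d9:0.
Shift C→2, E→3, D→6.
Schedule A@1, B@1, C@2, E@3, D@6: d1:4  d2:5  d3:5  d4:5  d5:5  d6:4  d7:4  d8:4  d9:4 — peak 5.
Total developer-days = 40 over 9 days ⇒ peak ≥ ⌈40/9⌉ = 5, so 5 is optimal.

5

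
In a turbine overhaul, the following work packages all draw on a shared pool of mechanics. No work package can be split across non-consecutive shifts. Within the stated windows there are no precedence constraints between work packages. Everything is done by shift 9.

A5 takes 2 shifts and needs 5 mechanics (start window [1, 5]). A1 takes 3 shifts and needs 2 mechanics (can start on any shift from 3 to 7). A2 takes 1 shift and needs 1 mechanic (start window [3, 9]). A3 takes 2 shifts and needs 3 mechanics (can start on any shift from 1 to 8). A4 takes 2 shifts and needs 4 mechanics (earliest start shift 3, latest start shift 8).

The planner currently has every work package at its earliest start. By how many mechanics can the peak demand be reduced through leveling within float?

Early-start peak: s1:8  s2:8  s3:7  s4:6  s5:2  s6:0  s7:0  s8:0  s9:0 ⇒ 8.
Leveled (A5@1, A1@3, A2@3, A3@4, A4@6): s1:5  s2:5  s3:3  s4:5  s5:5  s6:4  s7:4  s8:0  s9:0 ⇒ 5.
Reduction 8 − 5 = 3.

3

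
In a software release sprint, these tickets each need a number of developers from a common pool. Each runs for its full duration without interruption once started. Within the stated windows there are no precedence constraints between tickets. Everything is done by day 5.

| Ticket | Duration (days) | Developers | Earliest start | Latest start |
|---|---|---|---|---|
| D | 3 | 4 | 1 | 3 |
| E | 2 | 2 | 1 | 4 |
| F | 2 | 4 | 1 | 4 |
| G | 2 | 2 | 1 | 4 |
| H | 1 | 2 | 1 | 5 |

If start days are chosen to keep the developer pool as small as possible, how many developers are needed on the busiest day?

Early-start (D@1, E@1, F@1, G@1, H@1) gives peak 14: d1:14  d2:12  d3:4  d4:0  d5:0.
Shift F→4, G→3, H→5.
Schedule D@1, E@1, F@4, G@3, H@5: d1:6  d2:6  d3:6  d4:6  d5:6 — peak 6.
Total developer-days = 30 over 5 days ⇒ peak ≥ ⌈30/5⌉ = 6, so 6 is optimal.

6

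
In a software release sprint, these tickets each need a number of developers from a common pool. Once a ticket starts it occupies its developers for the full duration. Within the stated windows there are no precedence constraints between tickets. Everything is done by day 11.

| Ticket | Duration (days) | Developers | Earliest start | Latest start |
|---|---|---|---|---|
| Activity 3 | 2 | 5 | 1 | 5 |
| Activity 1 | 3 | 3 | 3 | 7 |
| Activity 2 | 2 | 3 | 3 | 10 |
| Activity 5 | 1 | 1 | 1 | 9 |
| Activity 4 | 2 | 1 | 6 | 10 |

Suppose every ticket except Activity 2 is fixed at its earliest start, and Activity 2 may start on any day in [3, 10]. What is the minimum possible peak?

6

Activity 2@3: d1:6  d2:5  d3:6  d4:6  d5:3  d6:1  d7:1  d8:0  d9:0  d10:0  d11:0 → peak 6
Activity 2@4: d1:6  d2:5  d3:3  d4:6  d5:6  d6:1  d7:1  d8:0  d9:0  d10:0  d11:0 → peak 6
Activity 2@5: d1:6  d2:5  d3:3  d4:3  d5:6  d6:4  d7:1  d8:0  d9:0  d10:0  d11:0 → peak 6
Activity 2@6: d1:6  d2:5  d3:3  d4:3  d5:3  d6:4  d7:4  d8:0  d9:0  d10:0  d11:0 → peak 6
Activity 2@7: d1:6  d2:5  d3:3  d4:3  d5:3  d6:1  d7:4  d8:3  d9:0  d10:0  d11:0 → peak 6
Activity 2@8: d1:6  d2:5  d3:3  d4:3  d5:3  d6:1  d7:1  d8:3  d9:3  d10:0  d11:0 → peak 6
Activity 2@9: d1:6  d2:5  d3:3  d4:3  d5:3  d6:1  d7:1  d8:0  d9:3  d10:3  d11:0 → peak 6
Activity 2@10: d1:6  d2:5  d3:3  d4:3  d5:3  d6:1  d7:1  d8:0  d9:0  d10:3  d11:3 → peak 6
Best is Activity 2@3, peak 6.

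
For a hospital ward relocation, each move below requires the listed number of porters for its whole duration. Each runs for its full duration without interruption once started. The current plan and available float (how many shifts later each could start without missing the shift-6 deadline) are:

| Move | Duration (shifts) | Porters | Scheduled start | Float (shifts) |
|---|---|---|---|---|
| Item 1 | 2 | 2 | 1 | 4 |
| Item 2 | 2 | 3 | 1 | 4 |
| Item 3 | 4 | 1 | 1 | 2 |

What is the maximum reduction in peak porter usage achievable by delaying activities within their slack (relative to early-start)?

3

Early-start peak: s1:6  s2:6  s3:1  s4:1  s5:0  s6:0 ⇒ 6.
Leveled (Item 1@1, Item 2@5, Item 3@1): s1:3  s2:3  s3:1  s4:1  s5:3  s6:3 ⇒ 3.
Reduction 6 − 3 = 3.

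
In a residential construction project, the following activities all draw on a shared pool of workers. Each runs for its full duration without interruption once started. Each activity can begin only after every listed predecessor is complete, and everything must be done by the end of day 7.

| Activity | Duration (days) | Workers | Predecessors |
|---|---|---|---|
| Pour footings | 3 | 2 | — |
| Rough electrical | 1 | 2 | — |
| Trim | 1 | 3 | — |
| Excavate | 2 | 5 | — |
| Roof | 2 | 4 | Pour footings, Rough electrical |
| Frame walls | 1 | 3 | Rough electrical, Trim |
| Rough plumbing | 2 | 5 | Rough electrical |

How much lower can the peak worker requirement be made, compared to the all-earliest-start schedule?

8

Early-start peak: d1:12  d2:15  d3:7  d4:4  d5:4  d6:0  d7:0 ⇒ 15.
Leveled (Pour footings@1, Rough electrical@1, Trim@1, Excavate@2, Roof@4, Frame walls@4, Rough plumbing@6): d1:7  d2:7  d3:7  d4:7  d5:4  d6:5  d7:5 ⇒ 7.
Reduction 15 − 7 = 8.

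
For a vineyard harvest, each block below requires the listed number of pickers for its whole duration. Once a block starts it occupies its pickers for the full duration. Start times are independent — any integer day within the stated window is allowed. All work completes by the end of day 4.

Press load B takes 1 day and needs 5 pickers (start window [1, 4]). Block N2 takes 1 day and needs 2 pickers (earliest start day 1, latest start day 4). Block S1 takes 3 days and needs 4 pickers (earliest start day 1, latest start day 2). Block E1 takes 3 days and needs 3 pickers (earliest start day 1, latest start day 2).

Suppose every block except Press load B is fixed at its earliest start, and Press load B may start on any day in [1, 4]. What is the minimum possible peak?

9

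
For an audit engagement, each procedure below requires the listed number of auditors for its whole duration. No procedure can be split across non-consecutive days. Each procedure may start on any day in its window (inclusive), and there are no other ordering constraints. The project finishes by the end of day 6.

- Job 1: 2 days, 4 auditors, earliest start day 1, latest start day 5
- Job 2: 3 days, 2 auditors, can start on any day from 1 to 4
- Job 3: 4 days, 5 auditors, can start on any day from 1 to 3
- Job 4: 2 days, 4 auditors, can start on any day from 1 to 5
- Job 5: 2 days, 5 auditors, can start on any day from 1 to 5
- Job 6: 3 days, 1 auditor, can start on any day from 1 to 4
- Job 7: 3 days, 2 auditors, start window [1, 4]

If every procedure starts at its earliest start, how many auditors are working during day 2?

23

At early start, day 2 has: Job 1, Job 2, Job 3, Job 4, Job 5, Job 6, Job 7.
Demand: 4 + 2 + 5 + 4 + 5 + 1 + 2 = 23.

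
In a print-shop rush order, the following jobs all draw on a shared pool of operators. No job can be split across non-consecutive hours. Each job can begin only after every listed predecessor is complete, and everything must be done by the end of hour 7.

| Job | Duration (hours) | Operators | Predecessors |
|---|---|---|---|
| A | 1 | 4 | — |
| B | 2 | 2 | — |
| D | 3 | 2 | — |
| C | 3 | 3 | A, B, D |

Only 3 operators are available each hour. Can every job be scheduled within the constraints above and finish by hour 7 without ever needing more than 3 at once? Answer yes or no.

no

Total operator-hours = 23; over 7 hours the average is 23/7 > 3, so some hour must exceed 3.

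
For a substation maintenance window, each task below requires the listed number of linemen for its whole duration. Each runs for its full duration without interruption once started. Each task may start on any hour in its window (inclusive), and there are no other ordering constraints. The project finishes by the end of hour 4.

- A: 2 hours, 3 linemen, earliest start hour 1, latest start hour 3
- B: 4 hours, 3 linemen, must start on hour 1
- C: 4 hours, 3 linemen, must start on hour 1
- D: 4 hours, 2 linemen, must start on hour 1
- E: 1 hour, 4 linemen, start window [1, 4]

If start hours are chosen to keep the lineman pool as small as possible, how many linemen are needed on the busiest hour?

12

Early-start (A@1, B@1, C@1, D@1, E@1) gives peak 15: h1:15  h2:11  h3:8  h4:8.
Shift E→3.
Schedule A@1, B@1, C@1, D@1, E@3: h1:11  h2:11  h3:12  h4:8 — peak 12.
No arrangement of the 12 feasible schedules does better.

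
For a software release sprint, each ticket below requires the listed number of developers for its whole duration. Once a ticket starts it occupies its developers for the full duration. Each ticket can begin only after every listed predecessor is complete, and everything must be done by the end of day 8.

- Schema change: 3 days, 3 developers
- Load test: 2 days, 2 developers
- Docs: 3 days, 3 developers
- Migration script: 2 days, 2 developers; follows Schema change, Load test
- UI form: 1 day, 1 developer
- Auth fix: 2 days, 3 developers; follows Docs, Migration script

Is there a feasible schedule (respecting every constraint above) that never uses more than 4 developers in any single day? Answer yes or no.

no

Total developer-days = 33; over 8 days the average is 33/8 > 4, so some day must exceed 4.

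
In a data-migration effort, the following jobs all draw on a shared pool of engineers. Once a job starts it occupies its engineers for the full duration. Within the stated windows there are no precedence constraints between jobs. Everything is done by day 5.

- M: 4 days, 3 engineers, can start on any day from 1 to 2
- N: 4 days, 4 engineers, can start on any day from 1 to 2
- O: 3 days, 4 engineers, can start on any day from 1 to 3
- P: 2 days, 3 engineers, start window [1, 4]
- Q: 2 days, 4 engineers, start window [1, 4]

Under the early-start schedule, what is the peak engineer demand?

18

Early-start schedule: M@1, N@1, O@1, P@1, Q@1.
Load per day: day 1: 18, day 2: 18, day 3: 11, day 4: 7, day 5: 0.
Peak is 18.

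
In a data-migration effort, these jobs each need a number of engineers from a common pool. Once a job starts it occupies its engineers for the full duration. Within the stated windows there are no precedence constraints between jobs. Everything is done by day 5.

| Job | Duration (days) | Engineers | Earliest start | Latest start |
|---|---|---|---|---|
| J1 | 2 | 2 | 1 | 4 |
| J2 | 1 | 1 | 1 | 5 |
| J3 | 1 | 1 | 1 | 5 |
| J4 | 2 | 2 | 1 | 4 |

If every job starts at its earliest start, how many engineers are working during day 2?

At early start, day 2 has: J1, J4.
Demand: 2 + 2 = 4.

4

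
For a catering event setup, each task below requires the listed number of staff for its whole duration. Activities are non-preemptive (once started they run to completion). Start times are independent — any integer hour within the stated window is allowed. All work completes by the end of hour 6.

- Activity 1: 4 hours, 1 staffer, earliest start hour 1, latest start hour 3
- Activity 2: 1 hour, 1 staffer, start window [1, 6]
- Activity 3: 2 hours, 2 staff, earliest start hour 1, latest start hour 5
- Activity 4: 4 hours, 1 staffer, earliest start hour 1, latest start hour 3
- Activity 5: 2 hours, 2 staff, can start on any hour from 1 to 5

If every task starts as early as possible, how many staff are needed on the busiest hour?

7

Early-start schedule: Activity 1@1, Activity 2@1, Activity 3@1, Activity 4@1, Activity 5@1.
Load per hour: hour 1: 7, hour 2: 6, hour 3: 2, hour 4: 2, hour 5: 0, hour 6: 0.
Peak is 7.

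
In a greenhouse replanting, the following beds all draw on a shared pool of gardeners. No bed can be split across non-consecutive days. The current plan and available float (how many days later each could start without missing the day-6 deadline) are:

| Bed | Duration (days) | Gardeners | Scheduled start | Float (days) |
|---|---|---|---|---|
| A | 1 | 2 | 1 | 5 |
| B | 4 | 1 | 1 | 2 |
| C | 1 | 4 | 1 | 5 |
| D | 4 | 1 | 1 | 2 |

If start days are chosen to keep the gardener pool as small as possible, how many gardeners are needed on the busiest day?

4

Early-start (A@1, B@1, C@1, D@1) gives peak 8: d1:8  d2:2  d3:2  d4:2  d5:0  d6:0.
Shift C→5.
Schedule A@1, B@1, C@5, D@1: d1:4  d2:2  d3:2  d4:2  d5:4  d6:0 — peak 4.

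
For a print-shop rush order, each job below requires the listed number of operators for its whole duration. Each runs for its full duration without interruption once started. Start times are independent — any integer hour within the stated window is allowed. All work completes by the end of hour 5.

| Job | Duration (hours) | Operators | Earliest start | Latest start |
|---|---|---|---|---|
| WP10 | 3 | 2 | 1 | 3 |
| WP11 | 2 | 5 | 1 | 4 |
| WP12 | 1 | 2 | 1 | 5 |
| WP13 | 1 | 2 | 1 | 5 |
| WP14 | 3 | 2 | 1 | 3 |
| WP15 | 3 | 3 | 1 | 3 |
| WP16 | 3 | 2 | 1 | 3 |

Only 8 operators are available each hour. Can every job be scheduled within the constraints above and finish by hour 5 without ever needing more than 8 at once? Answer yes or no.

no

Total operator-hours = 41; over 5 hours the average is 41/5 > 8, so some hour must exceed 8.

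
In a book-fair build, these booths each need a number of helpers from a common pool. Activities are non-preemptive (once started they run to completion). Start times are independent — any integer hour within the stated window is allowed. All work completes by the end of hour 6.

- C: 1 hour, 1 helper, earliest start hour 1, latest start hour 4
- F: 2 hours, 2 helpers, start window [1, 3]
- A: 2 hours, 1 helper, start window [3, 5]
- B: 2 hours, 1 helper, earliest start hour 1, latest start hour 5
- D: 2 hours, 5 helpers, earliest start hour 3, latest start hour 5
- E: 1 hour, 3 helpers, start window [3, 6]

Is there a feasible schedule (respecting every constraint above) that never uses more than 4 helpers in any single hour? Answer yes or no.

no

The minimum achievable peak is 5; 4 < 5, so no feasible schedule stays within the cap.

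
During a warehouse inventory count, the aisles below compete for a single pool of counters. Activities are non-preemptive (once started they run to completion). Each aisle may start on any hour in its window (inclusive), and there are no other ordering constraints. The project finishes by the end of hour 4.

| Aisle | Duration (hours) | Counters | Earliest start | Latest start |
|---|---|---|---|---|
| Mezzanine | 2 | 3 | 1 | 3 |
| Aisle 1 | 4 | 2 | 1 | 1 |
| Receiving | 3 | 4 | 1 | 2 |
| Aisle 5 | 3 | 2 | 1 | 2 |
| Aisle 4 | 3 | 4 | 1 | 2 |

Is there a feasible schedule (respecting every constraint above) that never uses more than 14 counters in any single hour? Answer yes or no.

The minimum achievable peak is 15; 14 < 15, so no feasible schedule stays within the cap.

no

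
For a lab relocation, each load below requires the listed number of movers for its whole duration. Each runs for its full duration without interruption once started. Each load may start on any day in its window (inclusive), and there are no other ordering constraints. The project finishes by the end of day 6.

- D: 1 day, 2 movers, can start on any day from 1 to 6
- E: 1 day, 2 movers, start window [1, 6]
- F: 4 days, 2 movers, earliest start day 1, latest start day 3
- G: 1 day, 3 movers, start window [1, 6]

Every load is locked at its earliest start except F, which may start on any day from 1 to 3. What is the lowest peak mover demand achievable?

F@1: d1:9  d2:2  d3:2  d4:2  d5:0  d6:0 → peak 9
F@2: d1:7  d2:2  d3:2  d4:2  d5:2  d6:0 → peak 7
F@3: d1:7  d2:0  d3:2  d4:2  d5:2  d6:2 → peak 7
Best is F@2, peak 7.

7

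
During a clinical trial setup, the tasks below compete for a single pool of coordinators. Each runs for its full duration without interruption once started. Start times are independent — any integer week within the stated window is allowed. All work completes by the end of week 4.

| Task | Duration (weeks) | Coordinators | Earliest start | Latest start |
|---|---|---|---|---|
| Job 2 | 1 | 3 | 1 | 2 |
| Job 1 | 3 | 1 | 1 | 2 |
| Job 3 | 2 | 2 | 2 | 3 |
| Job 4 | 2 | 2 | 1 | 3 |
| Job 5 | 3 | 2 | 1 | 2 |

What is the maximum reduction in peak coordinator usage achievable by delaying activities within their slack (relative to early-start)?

3

Early-start peak: w1:8  w2:7  w3:5  w4:0 ⇒ 8.
Leveled (Job 2@1, Job 1@2, Job 3@3, Job 4@1, Job 5@2): w1:5  w2:5  w3:5  w4:5 ⇒ 5.
Reduction 8 − 5 = 3.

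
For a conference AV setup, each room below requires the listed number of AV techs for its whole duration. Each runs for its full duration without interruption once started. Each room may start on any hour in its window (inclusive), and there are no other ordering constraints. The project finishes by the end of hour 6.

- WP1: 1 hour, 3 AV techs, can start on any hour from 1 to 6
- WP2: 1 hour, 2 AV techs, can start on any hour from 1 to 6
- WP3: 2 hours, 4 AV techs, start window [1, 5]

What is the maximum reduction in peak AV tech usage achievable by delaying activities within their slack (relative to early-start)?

5

Early-start peak: h1:9  h2:4  h3:0  h4:0  h5:0  h6:0 ⇒ 9.
Leveled (WP1@1, WP2@2, WP3@3): h1:3  h2:2  h3:4  h4:4  h5:0  h6:0 ⇒ 4.
Reduction 9 − 4 = 5.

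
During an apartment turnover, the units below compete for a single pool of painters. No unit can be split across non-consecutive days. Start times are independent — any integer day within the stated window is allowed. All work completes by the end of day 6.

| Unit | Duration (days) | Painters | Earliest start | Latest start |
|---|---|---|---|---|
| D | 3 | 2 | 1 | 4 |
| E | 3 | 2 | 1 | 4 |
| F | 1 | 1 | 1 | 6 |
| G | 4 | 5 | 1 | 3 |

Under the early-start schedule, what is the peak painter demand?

10

Early-start schedule: D@1, E@1, F@1, G@1.
Load per day: day 1: 10, day 2: 9, day 3: 9, day 4: 5, day 5: 0, day 6: 0.
Peak is 10.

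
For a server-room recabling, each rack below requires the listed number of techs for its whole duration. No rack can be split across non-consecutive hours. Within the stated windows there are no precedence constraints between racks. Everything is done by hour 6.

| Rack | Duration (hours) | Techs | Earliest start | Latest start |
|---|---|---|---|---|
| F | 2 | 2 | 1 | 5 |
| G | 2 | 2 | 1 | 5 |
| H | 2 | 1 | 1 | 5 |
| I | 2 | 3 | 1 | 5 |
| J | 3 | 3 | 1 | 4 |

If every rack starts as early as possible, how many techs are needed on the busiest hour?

11

Early-start schedule: F@1, G@1, H@1, I@1, J@1.
Load per hour: hour 1: 11, hour 2: 11, hour 3: 3, hour 4: 0, hour 5: 0, hour 6: 0.
Peak is 11.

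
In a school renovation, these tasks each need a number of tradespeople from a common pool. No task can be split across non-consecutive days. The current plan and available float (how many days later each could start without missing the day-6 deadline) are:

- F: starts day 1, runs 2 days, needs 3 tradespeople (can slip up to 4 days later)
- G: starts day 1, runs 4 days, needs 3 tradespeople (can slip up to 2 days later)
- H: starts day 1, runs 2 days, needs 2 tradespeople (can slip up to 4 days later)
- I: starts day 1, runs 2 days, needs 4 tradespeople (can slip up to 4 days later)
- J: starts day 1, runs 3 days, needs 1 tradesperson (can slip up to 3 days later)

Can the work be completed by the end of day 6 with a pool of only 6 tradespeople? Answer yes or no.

yes

Schedule F@1, G@1, H@3, I@5, J@3: d1:6  d2:6  d3:6  d4:6  d5:5  d6:4 — peak 6 ≤ 6.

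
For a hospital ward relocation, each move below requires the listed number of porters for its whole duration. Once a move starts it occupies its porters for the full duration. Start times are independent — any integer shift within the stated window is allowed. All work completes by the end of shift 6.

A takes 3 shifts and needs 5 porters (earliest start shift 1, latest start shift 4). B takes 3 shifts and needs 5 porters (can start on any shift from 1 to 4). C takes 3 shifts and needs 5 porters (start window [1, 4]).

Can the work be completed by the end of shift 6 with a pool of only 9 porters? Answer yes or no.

no

The minimum achievable peak is 10; 9 < 10, so no feasible schedule stays within the cap.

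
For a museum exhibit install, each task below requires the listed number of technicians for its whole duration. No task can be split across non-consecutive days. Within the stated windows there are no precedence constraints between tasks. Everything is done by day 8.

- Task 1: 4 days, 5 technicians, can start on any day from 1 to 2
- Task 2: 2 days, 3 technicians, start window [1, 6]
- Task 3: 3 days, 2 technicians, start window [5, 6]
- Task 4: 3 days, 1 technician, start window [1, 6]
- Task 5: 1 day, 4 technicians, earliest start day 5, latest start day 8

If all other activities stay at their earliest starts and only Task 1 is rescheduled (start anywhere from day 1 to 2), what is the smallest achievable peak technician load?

9

Task 1@1: d1:9  d2:9  d3:6  d4:5  d5:6  d6:2  d7:2  d8:0 → peak 9
Task 1@2: d1:4  d2:9  d3:6  d4:5  d5:11  d6:2  d7:2  d8:0 → peak 11
Best is Task 1@1, peak 9.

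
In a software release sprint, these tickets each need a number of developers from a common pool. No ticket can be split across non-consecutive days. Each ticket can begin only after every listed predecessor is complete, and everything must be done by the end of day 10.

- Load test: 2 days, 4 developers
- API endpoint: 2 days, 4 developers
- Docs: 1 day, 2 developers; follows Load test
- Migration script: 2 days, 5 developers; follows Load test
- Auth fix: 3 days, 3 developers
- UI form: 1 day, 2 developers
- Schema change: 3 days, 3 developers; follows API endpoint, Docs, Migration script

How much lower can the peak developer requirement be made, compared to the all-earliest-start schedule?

7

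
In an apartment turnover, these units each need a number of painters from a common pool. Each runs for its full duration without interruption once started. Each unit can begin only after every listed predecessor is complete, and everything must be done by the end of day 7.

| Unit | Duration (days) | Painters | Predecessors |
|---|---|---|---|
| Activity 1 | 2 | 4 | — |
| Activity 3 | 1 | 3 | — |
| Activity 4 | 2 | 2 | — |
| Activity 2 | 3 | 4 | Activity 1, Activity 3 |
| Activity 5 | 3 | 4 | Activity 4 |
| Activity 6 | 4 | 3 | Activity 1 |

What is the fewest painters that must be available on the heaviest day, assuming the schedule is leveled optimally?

11

Schedule Activity 1@1, Activity 3@1, Activity 4@1, Activity 2@3, Activity 5@3, Activity 6@3: d1:9  d2:6  d3:11  d4:11  d5:11  d6:3  d7:0 — peak 11.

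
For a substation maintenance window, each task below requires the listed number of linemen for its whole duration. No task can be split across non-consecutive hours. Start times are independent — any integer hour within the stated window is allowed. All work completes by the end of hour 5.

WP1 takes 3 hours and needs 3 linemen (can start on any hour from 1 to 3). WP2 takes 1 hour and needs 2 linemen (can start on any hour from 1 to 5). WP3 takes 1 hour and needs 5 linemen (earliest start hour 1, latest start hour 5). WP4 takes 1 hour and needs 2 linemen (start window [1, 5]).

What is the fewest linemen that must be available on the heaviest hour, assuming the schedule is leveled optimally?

5

Early-start (WP1@1, WP2@1, WP3@1, WP4@1) gives peak 12: h1:12  h2:3  h3:3  h4:0  h5:0.
Shift WP3→4, WP4→2.
Schedule WP1@1, WP2@1, WP3@4, WP4@2: h1:5  h2:5  h3:3  h4:5  h5:0 — peak 5.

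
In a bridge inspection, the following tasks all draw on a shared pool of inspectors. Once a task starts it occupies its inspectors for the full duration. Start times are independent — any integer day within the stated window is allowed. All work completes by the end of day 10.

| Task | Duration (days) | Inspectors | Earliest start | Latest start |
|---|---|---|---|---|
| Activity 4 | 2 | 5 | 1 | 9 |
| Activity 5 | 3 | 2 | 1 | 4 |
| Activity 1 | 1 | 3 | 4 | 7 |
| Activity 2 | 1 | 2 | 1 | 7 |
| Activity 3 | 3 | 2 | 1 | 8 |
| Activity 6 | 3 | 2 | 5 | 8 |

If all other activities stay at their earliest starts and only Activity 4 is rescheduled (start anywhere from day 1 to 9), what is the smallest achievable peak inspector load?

6

Activity 4@1: d1:11  d2:9  d3:4  d4:3  d5:2  d6:2  d7:2  d8:0  d9:0  d10:0 → peak 11
Activity 4@2: d1:6  d2:9  d3:9  d4:3  d5:2  d6:2  d7:2  d8:0  d9:0  d10:0 → peak 9
Activity 4@3: d1:6  d2:4  d3:9  d4:8  d5:2  d6:2  d7:2  d8:0  d9:0  d10:0 → peak 9
Activity 4@4: d1:6  d2:4  d3:4  d4:8  d5:7  d6:2  d7:2  d8:0  d9:0  d10:0 → peak 8
Activity 4@5: d1:6  d2:4  d3:4  d4:3  d5:7  d6:7  d7:2  d8:0  d9:0  d10:0 → peak 7
Activity 4@6: d1:6  d2:4  d3:4  d4:3  d5:2  d6:7  d7:7  d8:0  d9:0  d10:0 → peak 7
Activity 4@7: d1:6  d2:4  d3:4  d4:3  d5:2  d6:2  d7:7  d8:5  d9:0  d10:0 → peak 7
Activity 4@8: d1:6  d2:4  d3:4  d4:3  d5:2  d6:2  d7:2  d8:5  d9:5  d10:0 → peak 6
Activity 4@9: d1:6  d2:4  d3:4  d4:3  d5:2  d6:2  d7:2  d8:0  d9:5  d10:5 → peak 6
Best is Activity 4@8, peak 6.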